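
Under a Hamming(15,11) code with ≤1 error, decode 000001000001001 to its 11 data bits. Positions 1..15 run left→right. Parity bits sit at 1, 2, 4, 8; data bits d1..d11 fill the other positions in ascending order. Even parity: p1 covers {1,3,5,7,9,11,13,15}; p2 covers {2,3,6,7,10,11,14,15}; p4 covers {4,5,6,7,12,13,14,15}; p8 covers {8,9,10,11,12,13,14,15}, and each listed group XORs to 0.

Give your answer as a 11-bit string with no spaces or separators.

01100001001

s1 (pos 1,3,5,7,9,11,13,15): 0⊕0⊕0⊕0⊕0⊕0⊕0⊕1 = 1
s2 (pos 2,3,6,7,10,11,14,15): 0⊕0⊕1⊕0⊕0⊕0⊕0⊕1 = 0
s4 (pos 4,5,6,7,12,13,14,15): 0⊕0⊕1⊕0⊕1⊕0⊕0⊕1 = 1
s8 (pos 8,9,10,11,12,13,14,15): 0⊕0⊕0⊕0⊕1⊕0⊕0⊕1 = 0
Syndrome s8…s1 = 0101 → error at position 5.
Flip position 5: 000001000001001 → 000011000001001
Read data bits from positions 3,5,6,7,9,10,11,12,13,14,15: 01100001001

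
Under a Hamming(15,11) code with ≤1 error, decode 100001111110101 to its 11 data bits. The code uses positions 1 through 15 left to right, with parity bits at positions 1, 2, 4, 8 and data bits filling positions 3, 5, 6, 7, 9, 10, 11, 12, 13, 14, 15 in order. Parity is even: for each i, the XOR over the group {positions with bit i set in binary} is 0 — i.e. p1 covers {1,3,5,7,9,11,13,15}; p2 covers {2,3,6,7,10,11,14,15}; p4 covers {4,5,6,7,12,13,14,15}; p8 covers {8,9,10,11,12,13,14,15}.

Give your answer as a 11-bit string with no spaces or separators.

s1 (pos 1,3,5,7,9,11,13,15): 1⊕0⊕0⊕1⊕1⊕1⊕1⊕1 = 0
s2 (pos 2,3,6,7,10,11,14,15): 0⊕0⊕1⊕1⊕1⊕1⊕0⊕1 = 1
s4 (pos 4,5,6,7,12,13,14,15): 0⊕0⊕1⊕1⊕0⊕1⊕0⊕1 = 0
s8 (pos 8,9,10,11,12,13,14,15): 1⊕1⊕1⊕1⊕0⊕1⊕0⊕1 = 0
Syndrome s8…s1 = 0010 → error at position 2.
Flip position 2: 100001111110101 → 110001111110101
Read data bits from positions 3,5,6,7,9,10,11,12,13,14,15: 00111110101

00111110101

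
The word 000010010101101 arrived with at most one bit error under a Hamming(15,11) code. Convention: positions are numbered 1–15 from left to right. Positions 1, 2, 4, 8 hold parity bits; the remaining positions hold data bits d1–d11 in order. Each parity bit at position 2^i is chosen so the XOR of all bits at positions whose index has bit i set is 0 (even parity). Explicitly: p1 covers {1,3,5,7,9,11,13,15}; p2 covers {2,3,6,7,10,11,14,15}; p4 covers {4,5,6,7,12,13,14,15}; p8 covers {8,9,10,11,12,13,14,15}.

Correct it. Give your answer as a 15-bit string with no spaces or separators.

000010011101101

s1 (pos 1,3,5,7,9,11,13,15): 0⊕0⊕1⊕0⊕0⊕0⊕1⊕1 = 1
s2 (pos 2,3,6,7,10,11,14,15): 0⊕0⊕0⊕0⊕1⊕0⊕0⊕1 = 0
s4 (pos 4,5,6,7,12,13,14,15): 0⊕1⊕0⊕0⊕1⊕1⊕0⊕1 = 0
s8 (pos 8,9,10,11,12,13,14,15): 1⊕0⊕1⊕0⊕1⊕1⊕0⊕1 = 1
Syndrome s8…s1 = 1001 → error at position 9.
Flip position 9: 000010010101101 → 000010011101101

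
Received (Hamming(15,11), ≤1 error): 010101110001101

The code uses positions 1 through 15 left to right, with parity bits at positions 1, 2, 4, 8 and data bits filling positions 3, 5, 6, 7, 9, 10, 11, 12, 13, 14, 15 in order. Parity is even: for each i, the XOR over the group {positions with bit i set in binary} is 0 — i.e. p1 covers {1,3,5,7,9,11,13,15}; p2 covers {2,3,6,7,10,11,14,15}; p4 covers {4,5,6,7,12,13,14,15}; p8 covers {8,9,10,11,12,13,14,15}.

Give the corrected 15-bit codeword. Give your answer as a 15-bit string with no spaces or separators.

110101110001101

s1 (pos 1,3,5,7,9,11,13,15): 0⊕0⊕0⊕1⊕0⊕0⊕1⊕1 = 1
s2 (pos 2,3,6,7,10,11,14,15): 1⊕0⊕1⊕1⊕0⊕0⊕0⊕1 = 0
s4 (pos 4,5,6,7,12,13,14,15): 1⊕0⊕1⊕1⊕1⊕1⊕0⊕1 = 0
s8 (pos 8,9,10,11,12,13,14,15): 1⊕0⊕0⊕0⊕1⊕1⊕0⊕1 = 0
Syndrome s8…s1 = 0001 → error at position 1.
Flip position 1: 010101110001101 → 110101110001101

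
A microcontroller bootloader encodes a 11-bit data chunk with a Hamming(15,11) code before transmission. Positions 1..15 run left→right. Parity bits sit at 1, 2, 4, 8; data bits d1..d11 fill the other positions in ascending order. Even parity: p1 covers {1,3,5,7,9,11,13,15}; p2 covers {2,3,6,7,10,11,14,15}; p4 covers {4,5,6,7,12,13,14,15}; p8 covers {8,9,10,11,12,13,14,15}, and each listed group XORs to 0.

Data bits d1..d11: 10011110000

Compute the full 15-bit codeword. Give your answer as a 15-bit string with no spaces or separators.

Place data at non-parity positions: p1 p2 1 p4 0 0 1 p8 1 1 1 0 0 0 0
p1 (pos 1,3,5,7,9,11,13,15): XOR of data positions = 1⊕0⊕1⊕1⊕1⊕0⊕0 = 0
p2 (pos 2,3,6,7,10,11,14,15): XOR of data positions = 1⊕0⊕1⊕1⊕1⊕0⊕0 = 0
p4 (pos 4,5,6,7,12,13,14,15): XOR of data positions = 0⊕0⊕1⊕0⊕0⊕0⊕0 = 1
p8 (pos 8,9,10,11,12,13,14,15): XOR of data positions = 1⊕1⊕1⊕0⊕0⊕0⊕0 = 1
Codeword: 001100111110000

001100111110000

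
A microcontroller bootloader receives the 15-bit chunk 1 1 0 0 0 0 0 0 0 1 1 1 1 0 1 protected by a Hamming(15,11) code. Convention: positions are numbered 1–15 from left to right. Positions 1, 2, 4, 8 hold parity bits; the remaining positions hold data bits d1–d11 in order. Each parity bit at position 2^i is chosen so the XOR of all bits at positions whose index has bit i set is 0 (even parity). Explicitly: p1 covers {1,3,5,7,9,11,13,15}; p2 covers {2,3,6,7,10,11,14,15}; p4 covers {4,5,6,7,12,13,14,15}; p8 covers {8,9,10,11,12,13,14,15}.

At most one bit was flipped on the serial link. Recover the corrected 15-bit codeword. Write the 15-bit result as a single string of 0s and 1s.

s1 (pos 1,3,5,7,9,11,13,15): 1⊕0⊕0⊕0⊕0⊕1⊕1⊕1 = 0
s2 (pos 2,3,6,7,10,11,14,15): 1⊕0⊕0⊕0⊕1⊕1⊕0⊕1 = 0
s4 (pos 4,5,6,7,12,13,14,15): 0⊕0⊕0⊕0⊕1⊕1⊕0⊕1 = 1
s8 (pos 8,9,10,11,12,13,14,15): 0⊕0⊕1⊕1⊕1⊕1⊕0⊕1 = 1
Syndrome s8…s1 = 1100 → error at position 12.
Flip position 12: 110000000111101 → 110000000110101

110000000110101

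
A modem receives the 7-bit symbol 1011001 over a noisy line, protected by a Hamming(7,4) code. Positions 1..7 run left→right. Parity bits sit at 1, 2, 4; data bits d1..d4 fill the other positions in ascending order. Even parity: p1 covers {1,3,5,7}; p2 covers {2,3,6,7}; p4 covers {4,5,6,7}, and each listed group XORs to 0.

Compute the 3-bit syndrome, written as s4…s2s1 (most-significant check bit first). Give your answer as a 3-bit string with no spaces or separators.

001

s1 (pos 1,3,5,7): 1⊕1⊕0⊕1 = 1
s2 (pos 2,3,6,7): 0⊕1⊕0⊕1 = 0
s4 (pos 4,5,6,7): 1⊕0⊕0⊕1 = 0
Syndrome s4…s1 = 001 → error at position 1.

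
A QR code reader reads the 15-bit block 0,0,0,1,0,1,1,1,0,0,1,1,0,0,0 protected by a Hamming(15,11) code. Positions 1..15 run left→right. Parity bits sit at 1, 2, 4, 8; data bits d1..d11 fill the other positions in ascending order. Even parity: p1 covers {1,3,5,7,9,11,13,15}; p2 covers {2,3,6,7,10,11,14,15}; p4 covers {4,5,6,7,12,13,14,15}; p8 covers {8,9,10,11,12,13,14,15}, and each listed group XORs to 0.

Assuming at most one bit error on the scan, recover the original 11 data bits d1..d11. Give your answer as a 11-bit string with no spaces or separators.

s1 (pos 1,3,5,7,9,11,13,15): 0⊕0⊕0⊕1⊕0⊕1⊕0⊕0 = 0
s2 (pos 2,3,6,7,10,11,14,15): 0⊕0⊕1⊕1⊕0⊕1⊕0⊕0 = 1
s4 (pos 4,5,6,7,12,13,14,15): 1⊕0⊕1⊕1⊕1⊕0⊕0⊕0 = 0
s8 (pos 8,9,10,11,12,13,14,15): 1⊕0⊕0⊕1⊕1⊕0⊕0⊕0 = 1
Syndrome s8…s1 = 1010 → error at position 10.
Flip position 10: 000101110011000 → 000101110111000
Read data bits from positions 3,5,6,7,9,10,11,12,13,14,15: 00110111000

00110111000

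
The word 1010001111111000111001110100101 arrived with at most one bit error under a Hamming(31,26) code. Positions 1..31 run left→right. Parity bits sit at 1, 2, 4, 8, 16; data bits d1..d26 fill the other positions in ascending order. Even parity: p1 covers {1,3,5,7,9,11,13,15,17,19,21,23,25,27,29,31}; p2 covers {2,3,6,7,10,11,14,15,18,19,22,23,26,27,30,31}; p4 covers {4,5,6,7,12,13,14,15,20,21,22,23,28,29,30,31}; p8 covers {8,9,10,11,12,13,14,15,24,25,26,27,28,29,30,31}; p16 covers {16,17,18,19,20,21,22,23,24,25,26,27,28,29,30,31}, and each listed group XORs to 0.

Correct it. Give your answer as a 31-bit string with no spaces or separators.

s1 (pos 1,3,5,7,9,11,13,15,17,19,21,23,25,27,29,31): 1⊕1⊕0⊕1⊕1⊕1⊕1⊕0⊕1⊕1⊕0⊕1⊕0⊕0⊕1⊕1 = 1
s2 (pos 2,3,6,7,10,11,14,15,18,19,22,23,26,27,30,31): 0⊕1⊕0⊕1⊕1⊕1⊕0⊕0⊕1⊕1⊕1⊕1⊕1⊕0⊕0⊕1 = 0
s4 (pos 4,5,6,7,12,13,14,15,20,21,22,23,28,29,30,31): 0⊕0⊕0⊕1⊕1⊕1⊕0⊕0⊕0⊕0⊕1⊕1⊕0⊕1⊕0⊕1 = 1
s8 (pos 8,9,10,11,12,13,14,15,24,25,26,27,28,29,30,31): 1⊕1⊕1⊕1⊕1⊕1⊕0⊕0⊕1⊕0⊕1⊕0⊕0⊕1⊕0⊕1 = 0
s16 (pos 16,17,18,19,20,21,22,23,24,25,26,27,28,29,30,31): 0⊕1⊕1⊕1⊕0⊕0⊕1⊕1⊕1⊕0⊕1⊕0⊕0⊕1⊕0⊕1 = 1
Syndrome s16…s1 = 10101 → error at position 21.
Flip position 21: 1010001111111000111001110100101 → 1010001111111000111011110100101

1010001111111000111011110100101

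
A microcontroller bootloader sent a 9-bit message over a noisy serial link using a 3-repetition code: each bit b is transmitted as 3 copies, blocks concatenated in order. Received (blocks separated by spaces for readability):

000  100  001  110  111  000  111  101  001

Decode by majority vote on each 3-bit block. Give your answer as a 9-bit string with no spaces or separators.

000110110

Block 1 (000): 0 ones → 0
Block 2 (100): 1 one → 0
Block 3 (001): 1 one → 0
Block 4 (110): 2 ones → 1
Block 5 (111): 3 ones → 1
Block 6 (000): 0 ones → 0
Block 7 (111): 3 ones → 1
Block 8 (101): 2 ones → 1
Block 9 (001): 1 one → 0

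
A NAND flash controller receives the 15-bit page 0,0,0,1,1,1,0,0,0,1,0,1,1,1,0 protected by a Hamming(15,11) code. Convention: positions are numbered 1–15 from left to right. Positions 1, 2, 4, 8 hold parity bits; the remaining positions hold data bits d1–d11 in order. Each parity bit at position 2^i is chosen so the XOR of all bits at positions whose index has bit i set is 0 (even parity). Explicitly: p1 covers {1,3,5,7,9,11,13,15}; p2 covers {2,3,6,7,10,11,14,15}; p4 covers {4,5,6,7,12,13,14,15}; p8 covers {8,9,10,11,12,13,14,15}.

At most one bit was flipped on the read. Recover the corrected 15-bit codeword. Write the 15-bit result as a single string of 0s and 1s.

s1 (pos 1,3,5,7,9,11,13,15): 0⊕0⊕1⊕0⊕0⊕0⊕1⊕0 = 0
s2 (pos 2,3,6,7,10,11,14,15): 0⊕0⊕1⊕0⊕1⊕0⊕1⊕0 = 1
s4 (pos 4,5,6,7,12,13,14,15): 1⊕1⊕1⊕0⊕1⊕1⊕1⊕0 = 0
s8 (pos 8,9,10,11,12,13,14,15): 0⊕0⊕1⊕0⊕1⊕1⊕1⊕0 = 0
Syndrome s8…s1 = 0010 → error at position 2.
Flip position 2: 000111000101110 → 010111000101110

010111000101110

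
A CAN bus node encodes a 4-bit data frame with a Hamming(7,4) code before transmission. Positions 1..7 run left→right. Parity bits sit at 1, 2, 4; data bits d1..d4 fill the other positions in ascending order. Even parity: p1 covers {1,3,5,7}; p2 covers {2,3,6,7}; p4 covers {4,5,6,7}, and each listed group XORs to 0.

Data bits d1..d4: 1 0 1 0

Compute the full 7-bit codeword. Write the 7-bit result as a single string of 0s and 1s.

Place data at non-parity positions: p1 p2 1 p4 0 1 0
p1 (pos 1,3,5,7): XOR of data positions = 1⊕0⊕0 = 1
p2 (pos 2,3,6,7): XOR of data positions = 1⊕1⊕0 = 0
p4 (pos 4,5,6,7): XOR of data positions = 0⊕1⊕0 = 1
Codeword: 1011010

1011010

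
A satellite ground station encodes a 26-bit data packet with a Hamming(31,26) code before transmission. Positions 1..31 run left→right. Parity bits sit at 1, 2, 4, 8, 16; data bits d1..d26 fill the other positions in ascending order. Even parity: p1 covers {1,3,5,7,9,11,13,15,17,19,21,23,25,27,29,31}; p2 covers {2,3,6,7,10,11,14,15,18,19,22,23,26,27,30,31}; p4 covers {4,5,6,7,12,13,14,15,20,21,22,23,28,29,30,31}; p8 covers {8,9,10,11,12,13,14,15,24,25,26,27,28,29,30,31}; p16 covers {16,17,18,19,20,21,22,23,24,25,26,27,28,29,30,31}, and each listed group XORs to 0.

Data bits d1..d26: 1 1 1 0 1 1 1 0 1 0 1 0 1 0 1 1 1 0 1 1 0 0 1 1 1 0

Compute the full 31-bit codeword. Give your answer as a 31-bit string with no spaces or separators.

Place data at non-parity positions: p1 p2 1 p4 1 1 0 p8 1 1 1 0 1 0 1 p16 0 1 0 1 1 1 0 1 1 0 0 1 1 1 0
p1 (pos 1,3,5,7,9,11,13,15,17,19,21,23,25,27,29,31): XOR of data positions = 1⊕1⊕0⊕1⊕1⊕1⊕1⊕0⊕0⊕1⊕0⊕1⊕0⊕1⊕0 = 1
p2 (pos 2,3,6,7,10,11,14,15,18,19,22,23,26,27,30,31): XOR of data positions = 1⊕1⊕0⊕1⊕1⊕0⊕1⊕1⊕0⊕1⊕0⊕0⊕0⊕1⊕0 = 0
p4 (pos 4,5,6,7,12,13,14,15,20,21,22,23,28,29,30,31): XOR of data positions = 1⊕1⊕0⊕0⊕1⊕0⊕1⊕1⊕1⊕1⊕0⊕1⊕1⊕1⊕0 = 0
p8 (pos 8,9,10,11,12,13,14,15,24,25,26,27,28,29,30,31): XOR of data positions = 1⊕1⊕1⊕0⊕1⊕0⊕1⊕1⊕1⊕0⊕0⊕1⊕1⊕1⊕0 = 0
p16 (pos 16,17,18,19,20,21,22,23,24,25,26,27,28,29,30,31): XOR of data positions = 0⊕1⊕0⊕1⊕1⊕1⊕0⊕1⊕1⊕0⊕0⊕1⊕1⊕1⊕0 = 1
Codeword: 1010110011101011010111011001110

1010110011101011010111011001110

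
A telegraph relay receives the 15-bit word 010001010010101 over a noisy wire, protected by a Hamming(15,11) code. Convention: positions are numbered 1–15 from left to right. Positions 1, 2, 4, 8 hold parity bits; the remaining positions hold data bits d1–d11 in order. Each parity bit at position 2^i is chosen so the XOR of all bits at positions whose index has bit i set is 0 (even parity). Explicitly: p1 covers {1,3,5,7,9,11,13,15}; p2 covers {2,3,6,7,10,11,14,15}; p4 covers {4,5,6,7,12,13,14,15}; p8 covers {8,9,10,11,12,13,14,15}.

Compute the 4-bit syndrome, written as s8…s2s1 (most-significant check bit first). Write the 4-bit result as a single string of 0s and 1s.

s1 (pos 1,3,5,7,9,11,13,15): 0⊕0⊕0⊕0⊕0⊕1⊕1⊕1 = 1
s2 (pos 2,3,6,7,10,11,14,15): 1⊕0⊕1⊕0⊕0⊕1⊕0⊕1 = 0
s4 (pos 4,5,6,7,12,13,14,15): 0⊕0⊕1⊕0⊕0⊕1⊕0⊕1 = 1
s8 (pos 8,9,10,11,12,13,14,15): 1⊕0⊕0⊕1⊕0⊕1⊕0⊕1 = 0
Syndrome s8…s1 = 0101 → error at position 5.

0101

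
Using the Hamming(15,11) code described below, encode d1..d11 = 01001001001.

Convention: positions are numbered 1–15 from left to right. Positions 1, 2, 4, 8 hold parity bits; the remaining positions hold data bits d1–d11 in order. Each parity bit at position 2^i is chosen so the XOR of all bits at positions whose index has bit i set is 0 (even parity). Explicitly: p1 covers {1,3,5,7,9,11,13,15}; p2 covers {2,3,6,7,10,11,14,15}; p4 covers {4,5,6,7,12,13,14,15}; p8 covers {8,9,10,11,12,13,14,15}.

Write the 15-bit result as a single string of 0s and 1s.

110110011001001

Place data at non-parity positions: p1 p2 0 p4 1 0 0 p8 1 0 0 1 0 0 1
p1 (pos 1,3,5,7,9,11,13,15): XOR of data positions = 0⊕1⊕0⊕1⊕0⊕0⊕1 = 1
p2 (pos 2,3,6,7,10,11,14,15): XOR of data positions = 0⊕0⊕0⊕0⊕0⊕0⊕1 = 1
p4 (pos 4,5,6,7,12,13,14,15): XOR of data positions = 1⊕0⊕0⊕1⊕0⊕0⊕1 = 1
p8 (pos 8,9,10,11,12,13,14,15): XOR of data positions = 1⊕0⊕0⊕1⊕0⊕0⊕1 = 1
Codeword: 110110011001001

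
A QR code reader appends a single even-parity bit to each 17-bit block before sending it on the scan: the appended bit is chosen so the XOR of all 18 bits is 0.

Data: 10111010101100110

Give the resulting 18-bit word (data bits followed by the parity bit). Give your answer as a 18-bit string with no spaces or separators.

101110101011001100

XOR of the 17 data bits: 1⊕0⊕1⊕1⊕1⊕0⊕1⊕0⊕1⊕0⊕1⊕1⊕0⊕0⊕1⊕1⊕0 = 0
Parity bit = 0 (so all 18 bits XOR to 0).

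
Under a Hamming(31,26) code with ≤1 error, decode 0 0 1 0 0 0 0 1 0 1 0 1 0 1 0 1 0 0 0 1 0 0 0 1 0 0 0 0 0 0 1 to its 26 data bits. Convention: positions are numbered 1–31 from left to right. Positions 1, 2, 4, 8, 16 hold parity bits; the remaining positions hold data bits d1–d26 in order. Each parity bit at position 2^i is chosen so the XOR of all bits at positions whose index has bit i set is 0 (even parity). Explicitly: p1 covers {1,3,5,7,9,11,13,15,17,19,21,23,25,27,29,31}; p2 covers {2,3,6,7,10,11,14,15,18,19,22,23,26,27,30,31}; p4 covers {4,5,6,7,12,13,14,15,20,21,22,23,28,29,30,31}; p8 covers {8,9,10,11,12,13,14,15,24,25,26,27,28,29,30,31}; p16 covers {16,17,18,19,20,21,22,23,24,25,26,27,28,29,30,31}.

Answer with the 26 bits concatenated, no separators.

s1 (pos 1,3,5,7,9,11,13,15,17,19,21,23,25,27,29,31): 0⊕1⊕0⊕0⊕0⊕0⊕0⊕0⊕0⊕0⊕0⊕0⊕0⊕0⊕0⊕1 = 0
s2 (pos 2,3,6,7,10,11,14,15,18,19,22,23,26,27,30,31): 0⊕1⊕0⊕0⊕1⊕0⊕1⊕0⊕0⊕0⊕0⊕0⊕0⊕0⊕0⊕1 = 0
s4 (pos 4,5,6,7,12,13,14,15,20,21,22,23,28,29,30,31): 0⊕0⊕0⊕0⊕1⊕0⊕1⊕0⊕1⊕0⊕0⊕0⊕0⊕0⊕0⊕1 = 0
s8 (pos 8,9,10,11,12,13,14,15,24,25,26,27,28,29,30,31): 1⊕0⊕1⊕0⊕1⊕0⊕1⊕0⊕1⊕0⊕0⊕0⊕0⊕0⊕0⊕1 = 0
s16 (pos 16,17,18,19,20,21,22,23,24,25,26,27,28,29,30,31): 1⊕0⊕0⊕0⊕1⊕0⊕0⊕0⊕1⊕0⊕0⊕0⊕0⊕0⊕0⊕1 = 0
Syndrome s16…s1 = 00000 → no error.
Read data bits from positions 3,5,6,7,9,10,11,12,13,14,15,17,18,19,20,21,22,23,24,25,26,27,28,29,30,31: 10000101010000100010000001

10000101010000100010000001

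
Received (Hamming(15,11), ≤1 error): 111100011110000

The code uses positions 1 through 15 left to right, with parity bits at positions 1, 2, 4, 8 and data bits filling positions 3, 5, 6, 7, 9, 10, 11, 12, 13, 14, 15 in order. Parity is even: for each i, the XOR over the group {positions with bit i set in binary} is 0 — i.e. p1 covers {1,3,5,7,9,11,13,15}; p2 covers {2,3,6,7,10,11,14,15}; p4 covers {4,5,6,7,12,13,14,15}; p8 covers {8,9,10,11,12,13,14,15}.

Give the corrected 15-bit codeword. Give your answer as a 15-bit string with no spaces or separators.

s1 (pos 1,3,5,7,9,11,13,15): 1⊕1⊕0⊕0⊕1⊕1⊕0⊕0 = 0
s2 (pos 2,3,6,7,10,11,14,15): 1⊕1⊕0⊕0⊕1⊕1⊕0⊕0 = 0
s4 (pos 4,5,6,7,12,13,14,15): 1⊕0⊕0⊕0⊕0⊕0⊕0⊕0 = 1
s8 (pos 8,9,10,11,12,13,14,15): 1⊕1⊕1⊕1⊕0⊕0⊕0⊕0 = 0
Syndrome s8…s1 = 0100 → error at position 4.
Flip position 4: 111100011110000 → 111000011110000

111000011110000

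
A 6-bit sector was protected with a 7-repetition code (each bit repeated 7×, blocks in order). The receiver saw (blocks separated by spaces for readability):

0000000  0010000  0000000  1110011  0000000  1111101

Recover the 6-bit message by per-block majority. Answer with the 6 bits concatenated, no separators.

000101

Block 1 (0000000): 0 ones → 0
Block 2 (0010000): 1 one → 0
Block 3 (0000000): 0 ones → 0
Block 4 (1110011): 5 ones → 1
Block 5 (0000000): 0 ones → 0
Block 6 (1111101): 6 ones → 1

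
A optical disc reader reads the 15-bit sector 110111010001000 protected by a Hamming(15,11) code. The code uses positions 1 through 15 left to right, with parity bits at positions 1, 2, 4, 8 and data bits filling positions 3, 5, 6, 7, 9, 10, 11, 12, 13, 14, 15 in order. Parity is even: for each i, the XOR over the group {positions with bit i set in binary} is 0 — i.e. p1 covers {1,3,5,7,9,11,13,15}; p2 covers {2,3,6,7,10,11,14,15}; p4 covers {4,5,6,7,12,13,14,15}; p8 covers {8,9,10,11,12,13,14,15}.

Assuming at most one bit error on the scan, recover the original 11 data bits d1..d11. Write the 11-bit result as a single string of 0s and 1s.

01100001000

s1 (pos 1,3,5,7,9,11,13,15): 1⊕0⊕1⊕0⊕0⊕0⊕0⊕0 = 0
s2 (pos 2,3,6,7,10,11,14,15): 1⊕0⊕1⊕0⊕0⊕0⊕0⊕0 = 0
s4 (pos 4,5,6,7,12,13,14,15): 1⊕1⊕1⊕0⊕1⊕0⊕0⊕0 = 0
s8 (pos 8,9,10,11,12,13,14,15): 1⊕0⊕0⊕0⊕1⊕0⊕0⊕0 = 0
Syndrome s8…s1 = 0000 → no error.
Read data bits from positions 3,5,6,7,9,10,11,12,13,14,15: 01100001000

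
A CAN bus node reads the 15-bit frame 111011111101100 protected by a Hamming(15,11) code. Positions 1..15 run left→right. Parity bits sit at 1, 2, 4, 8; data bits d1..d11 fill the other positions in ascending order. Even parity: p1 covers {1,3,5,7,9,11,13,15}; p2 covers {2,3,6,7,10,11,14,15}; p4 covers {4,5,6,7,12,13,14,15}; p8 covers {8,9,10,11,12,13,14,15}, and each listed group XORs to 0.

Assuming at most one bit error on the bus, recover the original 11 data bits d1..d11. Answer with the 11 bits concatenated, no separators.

s1 (pos 1,3,5,7,9,11,13,15): 1⊕1⊕1⊕1⊕1⊕0⊕1⊕0 = 0
s2 (pos 2,3,6,7,10,11,14,15): 1⊕1⊕1⊕1⊕1⊕0⊕0⊕0 = 1
s4 (pos 4,5,6,7,12,13,14,15): 0⊕1⊕1⊕1⊕1⊕1⊕0⊕0 = 1
s8 (pos 8,9,10,11,12,13,14,15): 1⊕1⊕1⊕0⊕1⊕1⊕0⊕0 = 1
Syndrome s8…s1 = 1110 → error at position 14.
Flip position 14: 111011111101100 → 111011111101110
Read data bits from positions 3,5,6,7,9,10,11,12,13,14,15: 11111101110

11111101110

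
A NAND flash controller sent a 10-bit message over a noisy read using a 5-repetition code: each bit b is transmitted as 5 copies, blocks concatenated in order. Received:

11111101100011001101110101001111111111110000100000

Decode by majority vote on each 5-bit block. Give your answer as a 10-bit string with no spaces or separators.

1101111100

Block 1 (11111): 5 ones → 1
Block 2 (10110): 3 ones → 1
Block 3 (00110): 2 ones → 0
Block 4 (01101): 3 ones → 1
Block 5 (11010): 3 ones → 1
Block 6 (10011): 3 ones → 1
Block 7 (11111): 5 ones → 1
Block 8 (11111): 5 ones → 1
Block 9 (00001): 1 one → 0
Block 10 (00000): 0 ones → 0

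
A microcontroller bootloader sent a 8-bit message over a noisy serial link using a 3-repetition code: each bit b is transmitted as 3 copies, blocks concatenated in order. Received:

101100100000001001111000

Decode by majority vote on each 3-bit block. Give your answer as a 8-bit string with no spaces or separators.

10000010

Block 1 (101): 2 ones → 1
Block 2 (100): 1 one → 0
Block 3 (100): 1 one → 0
Block 4 (000): 0 ones → 0
Block 5 (001): 1 one → 0
Block 6 (001): 1 one → 0
Block 7 (111): 3 ones → 1
Block 8 (000): 0 ones → 0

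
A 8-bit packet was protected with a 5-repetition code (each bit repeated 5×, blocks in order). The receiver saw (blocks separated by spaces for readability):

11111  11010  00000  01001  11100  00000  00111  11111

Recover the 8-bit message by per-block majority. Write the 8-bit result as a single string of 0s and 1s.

Block 1 (11111): 5 ones → 1
Block 2 (11010): 3 ones → 1
Block 3 (00000): 0 ones → 0
Block 4 (01001): 2 ones → 0
Block 5 (11100): 3 ones → 1
Block 6 (00000): 0 ones → 0
Block 7 (00111): 3 ones → 1
Block 8 (11111): 5 ones → 1

11001011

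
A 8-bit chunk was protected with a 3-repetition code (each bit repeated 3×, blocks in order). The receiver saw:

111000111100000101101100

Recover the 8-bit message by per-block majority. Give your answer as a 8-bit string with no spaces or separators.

Block 1 (111): 3 ones → 1
Block 2 (000): 0 ones → 0
Block 3 (111): 3 ones → 1
Block 4 (100): 1 one → 0
Block 5 (000): 0 ones → 0
Block 6 (101): 2 ones → 1
Block 7 (101): 2 ones → 1
Block 8 (100): 1 one → 0

10100110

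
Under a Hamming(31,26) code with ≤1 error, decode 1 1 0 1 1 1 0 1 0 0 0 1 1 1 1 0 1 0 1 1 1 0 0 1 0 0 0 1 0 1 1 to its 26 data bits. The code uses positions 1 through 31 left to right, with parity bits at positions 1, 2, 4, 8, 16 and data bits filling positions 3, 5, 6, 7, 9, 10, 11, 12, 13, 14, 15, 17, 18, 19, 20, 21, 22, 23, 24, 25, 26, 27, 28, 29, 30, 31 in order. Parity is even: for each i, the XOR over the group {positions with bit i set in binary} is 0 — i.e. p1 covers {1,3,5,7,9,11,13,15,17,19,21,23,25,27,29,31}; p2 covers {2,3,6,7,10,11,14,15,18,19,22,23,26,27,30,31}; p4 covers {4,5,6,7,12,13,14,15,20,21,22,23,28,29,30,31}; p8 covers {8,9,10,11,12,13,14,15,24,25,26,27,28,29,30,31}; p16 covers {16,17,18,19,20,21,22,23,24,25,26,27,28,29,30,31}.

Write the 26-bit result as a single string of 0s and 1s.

s1 (pos 1,3,5,7,9,11,13,15,17,19,21,23,25,27,29,31): 1⊕0⊕1⊕0⊕0⊕0⊕1⊕1⊕1⊕1⊕1⊕0⊕0⊕0⊕0⊕1 = 0
s2 (pos 2,3,6,7,10,11,14,15,18,19,22,23,26,27,30,31): 1⊕0⊕1⊕0⊕0⊕0⊕1⊕1⊕0⊕1⊕0⊕0⊕0⊕0⊕1⊕1 = 1
s4 (pos 4,5,6,7,12,13,14,15,20,21,22,23,28,29,30,31): 1⊕1⊕1⊕0⊕1⊕1⊕1⊕1⊕1⊕1⊕0⊕0⊕1⊕0⊕1⊕1 = 0
s8 (pos 8,9,10,11,12,13,14,15,24,25,26,27,28,29,30,31): 1⊕0⊕0⊕0⊕1⊕1⊕1⊕1⊕1⊕0⊕0⊕0⊕1⊕0⊕1⊕1 = 1
s16 (pos 16,17,18,19,20,21,22,23,24,25,26,27,28,29,30,31): 0⊕1⊕0⊕1⊕1⊕1⊕0⊕0⊕1⊕0⊕0⊕0⊕1⊕0⊕1⊕1 = 0
Syndrome s16…s1 = 01010 → error at position 10.
Flip position 10: 1101110100011110101110010001011 → 1101110101011110101110010001011
Read data bits from positions 3,5,6,7,9,10,11,12,13,14,15,17,18,19,20,21,22,23,24,25,26,27,28,29,30,31: 01100101111101110010001011

01100101111101110010001011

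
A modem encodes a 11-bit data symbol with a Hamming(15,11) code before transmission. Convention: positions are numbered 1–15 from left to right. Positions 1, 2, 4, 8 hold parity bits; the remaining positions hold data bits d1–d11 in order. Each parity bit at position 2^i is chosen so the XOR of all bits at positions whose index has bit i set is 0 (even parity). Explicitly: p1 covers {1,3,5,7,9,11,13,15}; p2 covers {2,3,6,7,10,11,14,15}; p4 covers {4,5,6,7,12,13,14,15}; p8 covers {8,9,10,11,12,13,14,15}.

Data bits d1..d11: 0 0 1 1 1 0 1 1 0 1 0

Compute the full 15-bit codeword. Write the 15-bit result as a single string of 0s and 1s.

Place data at non-parity positions: p1 p2 0 p4 0 1 1 p8 1 0 1 1 0 1 0
p1 (pos 1,3,5,7,9,11,13,15): XOR of data positions = 0⊕0⊕1⊕1⊕1⊕0⊕0 = 1
p2 (pos 2,3,6,7,10,11,14,15): XOR of data positions = 0⊕1⊕1⊕0⊕1⊕1⊕0 = 0
p4 (pos 4,5,6,7,12,13,14,15): XOR of data positions = 0⊕1⊕1⊕1⊕0⊕1⊕0 = 0
p8 (pos 8,9,10,11,12,13,14,15): XOR of data positions = 1⊕0⊕1⊕1⊕0⊕1⊕0 = 0
Codeword: 100001101011010

100001101011010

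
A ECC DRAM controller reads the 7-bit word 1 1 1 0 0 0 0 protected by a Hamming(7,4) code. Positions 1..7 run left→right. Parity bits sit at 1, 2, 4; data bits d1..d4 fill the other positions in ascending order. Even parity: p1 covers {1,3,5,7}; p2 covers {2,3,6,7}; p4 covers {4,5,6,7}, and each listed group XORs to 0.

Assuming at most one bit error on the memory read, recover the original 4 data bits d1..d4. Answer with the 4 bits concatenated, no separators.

1000

s1 (pos 1,3,5,7): 1⊕1⊕0⊕0 = 0
s2 (pos 2,3,6,7): 1⊕1⊕0⊕0 = 0
s4 (pos 4,5,6,7): 0⊕0⊕0⊕0 = 0
Syndrome s4…s1 = 000 → no error.
Read data bits from positions 3,5,6,7: 1000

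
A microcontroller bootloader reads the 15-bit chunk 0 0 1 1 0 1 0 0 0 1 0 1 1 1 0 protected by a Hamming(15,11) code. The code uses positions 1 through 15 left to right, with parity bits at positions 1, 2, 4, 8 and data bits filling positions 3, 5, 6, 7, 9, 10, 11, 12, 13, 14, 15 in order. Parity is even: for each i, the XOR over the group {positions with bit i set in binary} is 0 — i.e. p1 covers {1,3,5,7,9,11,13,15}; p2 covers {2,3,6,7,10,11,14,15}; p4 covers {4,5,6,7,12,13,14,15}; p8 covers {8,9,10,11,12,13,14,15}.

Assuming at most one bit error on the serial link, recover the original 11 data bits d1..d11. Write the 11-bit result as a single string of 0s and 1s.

10100101110

s1 (pos 1,3,5,7,9,11,13,15): 0⊕1⊕0⊕0⊕0⊕0⊕1⊕0 = 0
s2 (pos 2,3,6,7,10,11,14,15): 0⊕1⊕1⊕0⊕1⊕0⊕1⊕0 = 0
s4 (pos 4,5,6,7,12,13,14,15): 1⊕0⊕1⊕0⊕1⊕1⊕1⊕0 = 1
s8 (pos 8,9,10,11,12,13,14,15): 0⊕0⊕1⊕0⊕1⊕1⊕1⊕0 = 0
Syndrome s8…s1 = 0100 → error at position 4.
Flip position 4: 001101000101110 → 001001000101110
Read data bits from positions 3,5,6,7,9,10,11,12,13,14,15: 10100101110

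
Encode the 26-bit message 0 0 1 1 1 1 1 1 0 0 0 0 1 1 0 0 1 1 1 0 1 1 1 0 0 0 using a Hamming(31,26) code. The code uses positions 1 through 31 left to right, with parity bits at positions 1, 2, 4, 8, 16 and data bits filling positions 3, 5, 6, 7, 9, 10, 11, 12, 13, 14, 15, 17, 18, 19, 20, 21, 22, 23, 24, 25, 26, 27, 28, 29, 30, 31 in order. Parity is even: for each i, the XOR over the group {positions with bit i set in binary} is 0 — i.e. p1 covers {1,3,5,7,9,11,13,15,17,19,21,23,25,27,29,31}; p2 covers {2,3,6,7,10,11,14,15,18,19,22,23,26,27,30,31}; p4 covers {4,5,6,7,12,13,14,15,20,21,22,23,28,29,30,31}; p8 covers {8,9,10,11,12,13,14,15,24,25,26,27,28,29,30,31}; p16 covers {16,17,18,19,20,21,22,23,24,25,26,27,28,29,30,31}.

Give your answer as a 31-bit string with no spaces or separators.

Place data at non-parity positions: p1 p2 0 p4 0 1 1 p8 1 1 1 1 0 0 0 p16 0 1 1 0 0 1 1 1 0 1 1 1 0 0 0
p1 (pos 1,3,5,7,9,11,13,15,17,19,21,23,25,27,29,31): XOR of data positions = 0⊕0⊕1⊕1⊕1⊕0⊕0⊕0⊕1⊕0⊕1⊕0⊕1⊕0⊕0 = 0
p2 (pos 2,3,6,7,10,11,14,15,18,19,22,23,26,27,30,31): XOR of data positions = 0⊕1⊕1⊕1⊕1⊕0⊕0⊕1⊕1⊕1⊕1⊕1⊕1⊕0⊕0 = 0
p4 (pos 4,5,6,7,12,13,14,15,20,21,22,23,28,29,30,31): XOR of data positions = 0⊕1⊕1⊕1⊕0⊕0⊕0⊕0⊕0⊕1⊕1⊕1⊕0⊕0⊕0 = 0
p8 (pos 8,9,10,11,12,13,14,15,24,25,26,27,28,29,30,31): XOR of data positions = 1⊕1⊕1⊕1⊕0⊕0⊕0⊕1⊕0⊕1⊕1⊕1⊕0⊕0⊕0 = 0
p16 (pos 16,17,18,19,20,21,22,23,24,25,26,27,28,29,30,31): XOR of data positions = 0⊕1⊕1⊕0⊕0⊕1⊕1⊕1⊕0⊕1⊕1⊕1⊕0⊕0⊕0 = 0
Codeword: 0000011011110000011001110111000

0000011011110000011001110111000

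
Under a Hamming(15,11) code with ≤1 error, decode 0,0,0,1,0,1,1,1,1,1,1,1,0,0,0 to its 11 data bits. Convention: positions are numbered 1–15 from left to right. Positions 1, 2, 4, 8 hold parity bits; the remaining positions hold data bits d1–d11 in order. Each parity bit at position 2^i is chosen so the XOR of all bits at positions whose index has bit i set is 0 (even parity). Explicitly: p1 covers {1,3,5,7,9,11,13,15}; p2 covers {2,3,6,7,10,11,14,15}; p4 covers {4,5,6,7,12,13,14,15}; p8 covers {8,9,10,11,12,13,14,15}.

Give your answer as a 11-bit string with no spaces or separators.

s1 (pos 1,3,5,7,9,11,13,15): 0⊕0⊕0⊕1⊕1⊕1⊕0⊕0 = 1
s2 (pos 2,3,6,7,10,11,14,15): 0⊕0⊕1⊕1⊕1⊕1⊕0⊕0 = 0
s4 (pos 4,5,6,7,12,13,14,15): 1⊕0⊕1⊕1⊕1⊕0⊕0⊕0 = 0
s8 (pos 8,9,10,11,12,13,14,15): 1⊕1⊕1⊕1⊕1⊕0⊕0⊕0 = 1
Syndrome s8…s1 = 1001 → error at position 9.
Flip position 9: 000101111111000 → 000101110111000
Read data bits from positions 3,5,6,7,9,10,11,12,13,14,15: 00110111000

00110111000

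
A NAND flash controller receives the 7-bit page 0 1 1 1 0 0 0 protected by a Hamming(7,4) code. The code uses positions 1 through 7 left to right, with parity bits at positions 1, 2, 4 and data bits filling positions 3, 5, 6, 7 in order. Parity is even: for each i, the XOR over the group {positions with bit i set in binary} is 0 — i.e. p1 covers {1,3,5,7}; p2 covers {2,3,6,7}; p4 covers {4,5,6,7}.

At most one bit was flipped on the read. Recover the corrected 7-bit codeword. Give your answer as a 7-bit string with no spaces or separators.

s1 (pos 1,3,5,7): 0⊕1⊕0⊕0 = 1
s2 (pos 2,3,6,7): 1⊕1⊕0⊕0 = 0
s4 (pos 4,5,6,7): 1⊕0⊕0⊕0 = 1
Syndrome s4…s1 = 101 → error at position 5.
Flip position 5: 0111000 → 0111100

0111100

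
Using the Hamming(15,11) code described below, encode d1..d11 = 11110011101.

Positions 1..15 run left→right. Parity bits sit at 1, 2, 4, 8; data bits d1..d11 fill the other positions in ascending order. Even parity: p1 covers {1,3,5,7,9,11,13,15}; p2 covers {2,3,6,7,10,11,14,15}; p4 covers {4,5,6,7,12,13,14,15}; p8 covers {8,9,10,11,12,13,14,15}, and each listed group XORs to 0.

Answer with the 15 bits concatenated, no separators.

011011100011101

Place data at non-parity positions: p1 p2 1 p4 1 1 1 p8 0 0 1 1 1 0 1
p1 (pos 1,3,5,7,9,11,13,15): XOR of data positions = 1⊕1⊕1⊕0⊕1⊕1⊕1 = 0
p2 (pos 2,3,6,7,10,11,14,15): XOR of data positions = 1⊕1⊕1⊕0⊕1⊕0⊕1 = 1
p4 (pos 4,5,6,7,12,13,14,15): XOR of data positions = 1⊕1⊕1⊕1⊕1⊕0⊕1 = 0
p8 (pos 8,9,10,11,12,13,14,15): XOR of data positions = 0⊕0⊕1⊕1⊕1⊕0⊕1 = 0
Codeword: 011011100011101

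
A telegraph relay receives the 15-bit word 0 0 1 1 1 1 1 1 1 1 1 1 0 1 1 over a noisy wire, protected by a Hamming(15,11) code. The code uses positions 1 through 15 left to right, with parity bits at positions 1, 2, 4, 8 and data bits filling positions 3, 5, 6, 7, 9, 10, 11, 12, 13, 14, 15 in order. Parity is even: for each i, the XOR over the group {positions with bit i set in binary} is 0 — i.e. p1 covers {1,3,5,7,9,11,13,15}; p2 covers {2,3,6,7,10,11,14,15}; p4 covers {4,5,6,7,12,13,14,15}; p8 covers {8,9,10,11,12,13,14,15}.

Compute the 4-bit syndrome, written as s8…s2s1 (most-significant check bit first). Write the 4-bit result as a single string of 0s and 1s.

s1 (pos 1,3,5,7,9,11,13,15): 0⊕1⊕1⊕1⊕1⊕1⊕0⊕1 = 0
s2 (pos 2,3,6,7,10,11,14,15): 0⊕1⊕1⊕1⊕1⊕1⊕1⊕1 = 1
s4 (pos 4,5,6,7,12,13,14,15): 1⊕1⊕1⊕1⊕1⊕0⊕1⊕1 = 1
s8 (pos 8,9,10,11,12,13,14,15): 1⊕1⊕1⊕1⊕1⊕0⊕1⊕1 = 1
Syndrome s8…s1 = 1110 → error at position 14.

1110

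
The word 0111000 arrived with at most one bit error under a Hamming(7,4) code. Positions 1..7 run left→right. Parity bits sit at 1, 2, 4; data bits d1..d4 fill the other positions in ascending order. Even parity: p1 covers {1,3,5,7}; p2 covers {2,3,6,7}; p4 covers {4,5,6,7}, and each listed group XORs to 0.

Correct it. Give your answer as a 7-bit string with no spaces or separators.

0111100

s1 (pos 1,3,5,7): 0⊕1⊕0⊕0 = 1
s2 (pos 2,3,6,7): 1⊕1⊕0⊕0 = 0
s4 (pos 4,5,6,7): 1⊕0⊕0⊕0 = 1
Syndrome s4…s1 = 101 → error at position 5.
Flip position 5: 0111000 → 0111100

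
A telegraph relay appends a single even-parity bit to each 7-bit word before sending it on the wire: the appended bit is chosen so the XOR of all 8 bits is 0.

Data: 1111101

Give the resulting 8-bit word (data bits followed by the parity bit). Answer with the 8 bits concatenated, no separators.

XOR of the 7 data bits: 1⊕1⊕1⊕1⊕1⊕0⊕1 = 0
Parity bit = 0 (so all 8 bits XOR to 0).

11111010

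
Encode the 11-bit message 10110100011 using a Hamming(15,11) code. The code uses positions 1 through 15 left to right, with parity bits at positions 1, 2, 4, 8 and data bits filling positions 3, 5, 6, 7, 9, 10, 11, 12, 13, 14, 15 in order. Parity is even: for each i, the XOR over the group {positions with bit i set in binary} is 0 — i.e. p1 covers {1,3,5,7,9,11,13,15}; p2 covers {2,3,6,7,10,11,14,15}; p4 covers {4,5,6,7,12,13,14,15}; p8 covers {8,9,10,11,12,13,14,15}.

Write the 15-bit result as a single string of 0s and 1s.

Place data at non-parity positions: p1 p2 1 p4 0 1 1 p8 0 1 0 0 0 1 1
p1 (pos 1,3,5,7,9,11,13,15): XOR of data positions = 1⊕0⊕1⊕0⊕0⊕0⊕1 = 1
p2 (pos 2,3,6,7,10,11,14,15): XOR of data positions = 1⊕1⊕1⊕1⊕0⊕1⊕1 = 0
p4 (pos 4,5,6,7,12,13,14,15): XOR of data positions = 0⊕1⊕1⊕0⊕0⊕1⊕1 = 0
p8 (pos 8,9,10,11,12,13,14,15): XOR of data positions = 0⊕1⊕0⊕0⊕0⊕1⊕1 = 1
Codeword: 101001110100011

101001110100011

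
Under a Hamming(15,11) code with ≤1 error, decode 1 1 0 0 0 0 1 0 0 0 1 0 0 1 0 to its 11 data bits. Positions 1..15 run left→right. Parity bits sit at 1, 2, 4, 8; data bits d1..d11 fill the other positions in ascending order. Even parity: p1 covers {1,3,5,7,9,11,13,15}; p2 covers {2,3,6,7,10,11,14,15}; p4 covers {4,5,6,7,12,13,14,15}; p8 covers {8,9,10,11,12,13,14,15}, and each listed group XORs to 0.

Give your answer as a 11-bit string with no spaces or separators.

s1 (pos 1,3,5,7,9,11,13,15): 1⊕0⊕0⊕1⊕0⊕1⊕0⊕0 = 1
s2 (pos 2,3,6,7,10,11,14,15): 1⊕0⊕0⊕1⊕0⊕1⊕1⊕0 = 0
s4 (pos 4,5,6,7,12,13,14,15): 0⊕0⊕0⊕1⊕0⊕0⊕1⊕0 = 0
s8 (pos 8,9,10,11,12,13,14,15): 0⊕0⊕0⊕1⊕0⊕0⊕1⊕0 = 0
Syndrome s8…s1 = 0001 → error at position 1.
Flip position 1: 110000100010010 → 010000100010010
Read data bits from positions 3,5,6,7,9,10,11,12,13,14,15: 00010010010

00010010010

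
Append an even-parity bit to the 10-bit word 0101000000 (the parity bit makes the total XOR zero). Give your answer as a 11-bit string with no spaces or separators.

XOR of the 10 data bits: 0⊕1⊕0⊕1⊕0⊕0⊕0⊕0⊕0⊕0 = 0
Parity bit = 0 (so all 11 bits XOR to 0).

01010000000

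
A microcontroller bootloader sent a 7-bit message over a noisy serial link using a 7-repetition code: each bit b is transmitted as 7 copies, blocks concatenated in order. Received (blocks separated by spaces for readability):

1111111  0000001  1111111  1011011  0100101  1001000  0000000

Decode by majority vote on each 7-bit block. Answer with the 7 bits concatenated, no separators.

1011000

Block 1 (1111111): 7 ones → 1
Block 2 (0000001): 1 one → 0
Block 3 (1111111): 7 ones → 1
Block 4 (1011011): 5 ones → 1
Block 5 (0100101): 3 ones → 0
Block 6 (1001000): 2 ones → 0
Block 7 (0000000): 0 ones → 0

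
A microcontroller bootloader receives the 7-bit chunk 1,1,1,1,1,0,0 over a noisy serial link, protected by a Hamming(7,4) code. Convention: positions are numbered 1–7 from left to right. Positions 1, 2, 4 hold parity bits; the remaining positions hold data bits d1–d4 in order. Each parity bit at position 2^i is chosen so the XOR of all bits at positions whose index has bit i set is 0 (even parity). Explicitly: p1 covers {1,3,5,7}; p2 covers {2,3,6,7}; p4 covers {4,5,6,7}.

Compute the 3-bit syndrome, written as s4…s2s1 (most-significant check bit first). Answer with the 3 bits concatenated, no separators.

001

s1 (pos 1,3,5,7): 1⊕1⊕1⊕0 = 1
s2 (pos 2,3,6,7): 1⊕1⊕0⊕0 = 0
s4 (pos 4,5,6,7): 1⊕1⊕0⊕0 = 0
Syndrome s4…s1 = 001 → error at position 1.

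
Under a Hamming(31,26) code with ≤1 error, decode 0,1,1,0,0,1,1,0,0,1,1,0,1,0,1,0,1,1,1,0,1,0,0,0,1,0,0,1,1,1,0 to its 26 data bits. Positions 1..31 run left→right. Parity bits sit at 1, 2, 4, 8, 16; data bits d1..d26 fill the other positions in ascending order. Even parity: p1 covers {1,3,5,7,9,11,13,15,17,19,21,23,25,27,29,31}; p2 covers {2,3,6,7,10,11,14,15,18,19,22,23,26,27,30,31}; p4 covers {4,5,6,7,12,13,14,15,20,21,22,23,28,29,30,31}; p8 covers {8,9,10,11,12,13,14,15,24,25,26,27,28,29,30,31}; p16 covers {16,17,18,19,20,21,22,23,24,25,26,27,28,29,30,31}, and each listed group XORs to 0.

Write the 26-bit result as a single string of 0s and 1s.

s1 (pos 1,3,5,7,9,11,13,15,17,19,21,23,25,27,29,31): 0⊕1⊕0⊕1⊕0⊕1⊕1⊕1⊕1⊕1⊕1⊕0⊕1⊕0⊕1⊕0 = 0
s2 (pos 2,3,6,7,10,11,14,15,18,19,22,23,26,27,30,31): 1⊕1⊕1⊕1⊕1⊕1⊕0⊕1⊕1⊕1⊕0⊕0⊕0⊕0⊕1⊕0 = 0
s4 (pos 4,5,6,7,12,13,14,15,20,21,22,23,28,29,30,31): 0⊕0⊕1⊕1⊕0⊕1⊕0⊕1⊕0⊕1⊕0⊕0⊕1⊕1⊕1⊕0 = 0
s8 (pos 8,9,10,11,12,13,14,15,24,25,26,27,28,29,30,31): 0⊕0⊕1⊕1⊕0⊕1⊕0⊕1⊕0⊕1⊕0⊕0⊕1⊕1⊕1⊕0 = 0
s16 (pos 16,17,18,19,20,21,22,23,24,25,26,27,28,29,30,31): 0⊕1⊕1⊕1⊕0⊕1⊕0⊕0⊕0⊕1⊕0⊕0⊕1⊕1⊕1⊕0 = 0
Syndrome s16…s1 = 00000 → no error.
Read data bits from positions 3,5,6,7,9,10,11,12,13,14,15,17,18,19,20,21,22,23,24,25,26,27,28,29,30,31: 10110110101111010001001110

10110110101111010001001110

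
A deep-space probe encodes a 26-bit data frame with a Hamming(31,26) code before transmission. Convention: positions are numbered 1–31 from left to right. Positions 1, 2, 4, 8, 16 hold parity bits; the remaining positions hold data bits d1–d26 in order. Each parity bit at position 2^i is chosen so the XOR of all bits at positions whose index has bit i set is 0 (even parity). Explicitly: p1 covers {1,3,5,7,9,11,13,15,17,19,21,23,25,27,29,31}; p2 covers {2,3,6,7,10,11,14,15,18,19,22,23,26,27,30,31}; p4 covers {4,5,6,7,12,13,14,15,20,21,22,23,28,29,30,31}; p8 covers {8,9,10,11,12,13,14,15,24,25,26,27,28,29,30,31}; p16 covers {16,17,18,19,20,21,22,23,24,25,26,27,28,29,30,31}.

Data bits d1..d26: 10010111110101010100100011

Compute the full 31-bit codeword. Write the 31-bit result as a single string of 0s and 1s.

1010001001111101101010100100011

Place data at non-parity positions: p1 p2 1 p4 0 0 1 p8 0 1 1 1 1 1 0 p16 1 0 1 0 1 0 1 0 0 1 0 0 0 1 1
p1 (pos 1,3,5,7,9,11,13,15,17,19,21,23,25,27,29,31): XOR of data positions = 1⊕0⊕1⊕0⊕1⊕1⊕0⊕1⊕1⊕1⊕1⊕0⊕0⊕0⊕1 = 1
p2 (pos 2,3,6,7,10,11,14,15,18,19,22,23,26,27,30,31): XOR of data positions = 1⊕0⊕1⊕1⊕1⊕1⊕0⊕0⊕1⊕0⊕1⊕1⊕0⊕1⊕1 = 0
p4 (pos 4,5,6,7,12,13,14,15,20,21,22,23,28,29,30,31): XOR of data positions = 0⊕0⊕1⊕1⊕1⊕1⊕0⊕0⊕1⊕0⊕1⊕0⊕0⊕1⊕1 = 0
p8 (pos 8,9,10,11,12,13,14,15,24,25,26,27,28,29,30,31): XOR of data positions = 0⊕1⊕1⊕1⊕1⊕1⊕0⊕0⊕0⊕1⊕0⊕0⊕0⊕1⊕1 = 0
p16 (pos 16,17,18,19,20,21,22,23,24,25,26,27,28,29,30,31): XOR of data positions = 1⊕0⊕1⊕0⊕1⊕0⊕1⊕0⊕0⊕1⊕0⊕0⊕0⊕1⊕1 = 1
Codeword: 1010001001111101101010100100011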